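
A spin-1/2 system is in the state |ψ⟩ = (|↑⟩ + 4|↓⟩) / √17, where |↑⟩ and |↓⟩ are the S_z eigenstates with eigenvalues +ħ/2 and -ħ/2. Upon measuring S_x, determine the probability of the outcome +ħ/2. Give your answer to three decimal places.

|+x⟩ = (|↑⟩ + |↓⟩)/√2, so ⟨+x|ψ⟩ = (5) / (√2·√17).
P = |5|² / 34 = 25/34.

0.735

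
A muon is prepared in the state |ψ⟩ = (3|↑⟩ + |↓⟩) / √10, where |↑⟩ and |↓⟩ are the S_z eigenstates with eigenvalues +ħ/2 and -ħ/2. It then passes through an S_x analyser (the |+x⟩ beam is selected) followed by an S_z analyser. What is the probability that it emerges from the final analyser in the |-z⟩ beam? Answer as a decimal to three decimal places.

0.400

First analyser (S_x): P(|+x⟩) = |⟨+x|ψ⟩|² = 16/20.
After stage 1 the state is |+x⟩; P(|-z⟩) = |⟨-z|+x⟩|² = 1/2.
Joint probability = 16/20 × 1/2 = 0.400.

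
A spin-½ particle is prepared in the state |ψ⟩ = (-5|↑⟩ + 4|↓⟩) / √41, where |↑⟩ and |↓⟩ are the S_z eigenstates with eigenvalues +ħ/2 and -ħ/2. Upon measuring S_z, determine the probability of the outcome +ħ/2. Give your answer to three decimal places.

The +ħ/2 outcome corresponds to |↑⟩. Its amplitude in |ψ⟩ is -5/√41.
P = |-5|² / 41 = 25/41.

0.610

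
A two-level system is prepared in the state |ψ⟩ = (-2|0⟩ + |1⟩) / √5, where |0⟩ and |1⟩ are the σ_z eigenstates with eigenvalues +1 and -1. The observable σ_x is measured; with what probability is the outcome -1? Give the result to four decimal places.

0.9000

|-x⟩ = (|0⟩ - |1⟩)/√2, so ⟨-x|ψ⟩ = (-3) / (√2·√5).
P = |-3|² / 10 = 9/10.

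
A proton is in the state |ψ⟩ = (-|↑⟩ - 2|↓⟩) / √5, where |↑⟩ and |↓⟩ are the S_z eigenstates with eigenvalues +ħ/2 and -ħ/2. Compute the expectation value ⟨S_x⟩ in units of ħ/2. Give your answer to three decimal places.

⟨σ_x⟩ = 2 Re(a* b)/(|a|²+|b|²) with a = -1, b = -2.
a* b = 2, so ⟨σ_x⟩ = 4/5.
⟨S_x⟩ = (ħ/2)·⟨σ_x⟩.

0.800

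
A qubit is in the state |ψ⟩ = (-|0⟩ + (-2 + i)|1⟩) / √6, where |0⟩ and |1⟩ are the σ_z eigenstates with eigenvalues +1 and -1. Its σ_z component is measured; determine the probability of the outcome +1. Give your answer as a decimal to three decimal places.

The +1 outcome corresponds to |0⟩. Its amplitude in |ψ⟩ is -1/√6.
P = |-1|² / 6 = 1/6.

0.167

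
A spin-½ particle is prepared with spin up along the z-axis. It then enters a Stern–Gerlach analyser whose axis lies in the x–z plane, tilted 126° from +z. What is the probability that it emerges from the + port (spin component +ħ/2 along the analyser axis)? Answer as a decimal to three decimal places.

0.206

For spin-½, the probability of finding spin-up along an axis at angle θ to the initial spin direction is cos²(θ/2); spin-down is sin²(θ/2).
θ = 126°, so P = cos²(63°) ≈ 0.206.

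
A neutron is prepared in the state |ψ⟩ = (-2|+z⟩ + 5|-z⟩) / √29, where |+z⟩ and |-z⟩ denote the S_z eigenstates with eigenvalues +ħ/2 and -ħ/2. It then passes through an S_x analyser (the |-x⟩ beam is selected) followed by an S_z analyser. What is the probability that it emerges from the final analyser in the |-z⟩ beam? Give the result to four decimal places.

First analyser (S_x): P(|-x⟩) = |⟨-x|ψ⟩|² = 49/58.
After stage 1 the state is |-x⟩; P(|-z⟩) = |⟨-z|-x⟩|² = 1/2.
Joint probability = 49/58 × 1/2 = 0.4224.

0.4224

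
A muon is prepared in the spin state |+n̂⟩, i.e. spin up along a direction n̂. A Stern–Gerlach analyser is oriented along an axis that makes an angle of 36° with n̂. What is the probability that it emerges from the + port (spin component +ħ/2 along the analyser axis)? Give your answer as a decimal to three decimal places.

For spin-½, the probability of finding spin-up along an axis at angle θ to the initial spin direction is cos²(θ/2); spin-down is sin²(θ/2).
θ = 36°, so P = cos²(18°) ≈ 0.905.

0.905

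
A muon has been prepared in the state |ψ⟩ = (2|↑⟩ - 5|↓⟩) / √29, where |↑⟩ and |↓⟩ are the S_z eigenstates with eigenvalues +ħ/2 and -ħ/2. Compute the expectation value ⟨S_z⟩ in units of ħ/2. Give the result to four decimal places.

-0.7241

⟨σ_z⟩ = |a|² - |b|² divided by |a|²+|b|², with a, b the |↑⟩, |↓⟩ amplitudes.
= (4 - 25)/29 = -21/29.
⟨S_z⟩ = (ħ/2)·⟨σ_z⟩.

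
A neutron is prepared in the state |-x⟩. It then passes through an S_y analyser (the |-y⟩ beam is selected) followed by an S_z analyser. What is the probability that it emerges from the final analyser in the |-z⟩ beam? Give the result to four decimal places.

0.2500

First analyser (S_y): from |-x⟩, P(|-y⟩) = 1/2.
After stage 1 the state is |-y⟩; P(|-z⟩) = |⟨-z|-y⟩|² = 1/2.
Joint probability = 1/2 × 1/2 = 0.2500.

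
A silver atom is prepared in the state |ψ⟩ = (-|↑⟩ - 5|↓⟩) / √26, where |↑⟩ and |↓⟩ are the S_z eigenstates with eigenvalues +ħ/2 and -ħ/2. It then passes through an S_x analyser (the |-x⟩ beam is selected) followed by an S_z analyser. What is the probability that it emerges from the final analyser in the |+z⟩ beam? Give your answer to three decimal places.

0.154

First analyser (S_x): P(|-x⟩) = |⟨-x|ψ⟩|² = 16/52.
After stage 1 the state is |-x⟩; P(|+z⟩) = |⟨+z|-x⟩|² = 1/2.
Joint probability = 16/52 × 1/2 = 0.154.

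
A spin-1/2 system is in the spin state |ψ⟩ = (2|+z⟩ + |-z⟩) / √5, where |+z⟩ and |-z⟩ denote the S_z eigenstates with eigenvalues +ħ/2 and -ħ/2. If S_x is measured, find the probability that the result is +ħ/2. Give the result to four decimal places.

|+x⟩ = (|+z⟩ + |-z⟩)/√2, so ⟨+x|ψ⟩ = (3) / (√2·√5).
P = |3|² / 10 = 9/10.

0.9000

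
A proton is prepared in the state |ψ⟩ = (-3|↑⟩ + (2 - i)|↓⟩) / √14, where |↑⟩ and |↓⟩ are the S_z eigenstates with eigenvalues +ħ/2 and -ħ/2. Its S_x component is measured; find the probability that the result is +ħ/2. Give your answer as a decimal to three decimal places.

0.071

|+x⟩ = (|↑⟩ + |↓⟩)/√2, so ⟨+x|ψ⟩ = (-1 - i) / (√2·√14).
P = |-1 - i|² / 28 = 2/28.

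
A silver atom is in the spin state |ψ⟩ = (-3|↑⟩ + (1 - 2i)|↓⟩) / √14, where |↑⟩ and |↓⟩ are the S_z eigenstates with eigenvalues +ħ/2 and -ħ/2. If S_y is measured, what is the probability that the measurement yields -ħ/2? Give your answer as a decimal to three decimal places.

|-y⟩ = (|↑⟩ - i|↓⟩)/√2, so ⟨-y|ψ⟩ = (-1 + i) / (√2·√14).
P = |-1 + i|² / 28 = 2/28.

0.071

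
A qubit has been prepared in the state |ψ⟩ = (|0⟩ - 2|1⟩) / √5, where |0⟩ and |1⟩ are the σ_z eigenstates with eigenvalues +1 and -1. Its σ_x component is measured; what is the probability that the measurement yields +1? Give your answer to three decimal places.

|+x⟩ = (|0⟩ + |1⟩)/√2, so ⟨+x|ψ⟩ = (-1) / (√2·√5).
P = |-1|² / 10 = 1/10.

0.100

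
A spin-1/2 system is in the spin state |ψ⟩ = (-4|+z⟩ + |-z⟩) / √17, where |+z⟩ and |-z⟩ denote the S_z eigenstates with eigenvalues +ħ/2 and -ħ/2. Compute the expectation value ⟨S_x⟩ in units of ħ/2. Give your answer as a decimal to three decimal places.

⟨σ_x⟩ = 2 Re(a* b)/(|a|²+|b|²) with a = -4, b = 1.
a* b = -4, so ⟨σ_x⟩ = -8/17.
⟨S_x⟩ = (ħ/2)·⟨σ_x⟩.

-0.471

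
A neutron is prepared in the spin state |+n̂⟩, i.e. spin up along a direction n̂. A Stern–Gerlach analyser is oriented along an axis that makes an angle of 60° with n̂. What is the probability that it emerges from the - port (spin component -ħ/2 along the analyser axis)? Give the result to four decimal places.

0.2500

For spin-½, the probability of finding spin-up along an axis at angle θ to the initial spin direction is cos²(θ/2); spin-down is sin²(θ/2).
θ = 60°, so P = sin²(30°) ≈ 0.2500.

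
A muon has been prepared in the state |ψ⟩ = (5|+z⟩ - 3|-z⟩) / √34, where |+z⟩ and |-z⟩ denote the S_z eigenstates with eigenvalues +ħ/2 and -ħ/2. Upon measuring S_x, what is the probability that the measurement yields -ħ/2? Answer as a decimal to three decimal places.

|-x⟩ = (|+z⟩ - |-z⟩)/√2, so ⟨-x|ψ⟩ = (8) / (√2·√34).
P = |8|² / 68 = 64/68.

0.941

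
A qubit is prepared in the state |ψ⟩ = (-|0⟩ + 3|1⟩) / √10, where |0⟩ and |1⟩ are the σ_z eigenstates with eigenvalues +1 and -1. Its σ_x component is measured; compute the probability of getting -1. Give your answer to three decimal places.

0.800

|-x⟩ = (|0⟩ - |1⟩)/√2, so ⟨-x|ψ⟩ = (-4) / (√2·√10).
P = |-4|² / 20 = 16/20.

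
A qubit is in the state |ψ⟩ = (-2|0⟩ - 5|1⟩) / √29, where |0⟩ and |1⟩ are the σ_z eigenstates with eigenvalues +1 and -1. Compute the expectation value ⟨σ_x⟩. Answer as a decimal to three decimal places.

0.690

⟨σ_x⟩ = 2 Re(a* b)/(|a|²+|b|²) with a = -2, b = -5.
a* b = 10, so ⟨σ_x⟩ = 20/29.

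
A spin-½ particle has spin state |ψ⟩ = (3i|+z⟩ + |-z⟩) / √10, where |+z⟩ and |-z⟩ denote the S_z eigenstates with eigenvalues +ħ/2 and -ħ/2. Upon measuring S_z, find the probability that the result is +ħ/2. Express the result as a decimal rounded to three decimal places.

The +ħ/2 outcome corresponds to |+z⟩. Its amplitude in |ψ⟩ is 3i/√10.
P = |3i|² / 10 = 9/10.

0.900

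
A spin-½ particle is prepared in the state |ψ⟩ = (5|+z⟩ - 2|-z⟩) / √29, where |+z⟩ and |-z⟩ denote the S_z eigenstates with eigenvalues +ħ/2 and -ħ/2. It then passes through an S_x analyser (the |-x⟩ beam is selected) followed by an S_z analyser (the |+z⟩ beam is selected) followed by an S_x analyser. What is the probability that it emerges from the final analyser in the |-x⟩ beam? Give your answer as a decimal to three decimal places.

0.211

First analyser (S_x): P(|-x⟩) = |⟨-x|ψ⟩|² = 49/58.
After stage 1 the state is |-x⟩; P(|+z⟩) = |⟨+z|-x⟩|² = 1/2.
After stage 2 the state is |+z⟩; P(|-x⟩) = |⟨-x|+z⟩|² = 1/2.
Joint probability = 49/58 × 1/2 × 1/2 = 0.211.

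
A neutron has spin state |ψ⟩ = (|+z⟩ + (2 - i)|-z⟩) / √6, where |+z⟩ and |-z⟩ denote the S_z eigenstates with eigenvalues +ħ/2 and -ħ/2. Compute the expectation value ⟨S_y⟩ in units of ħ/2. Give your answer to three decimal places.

⟨σ_y⟩ = 2 Im(a* b)/(|a|²+|b|²) with a = 1, b = (2 - i).
a* b = (2 - i), so ⟨σ_y⟩ = -2/6.
⟨S_y⟩ = (ħ/2)·⟨σ_y⟩.

-0.333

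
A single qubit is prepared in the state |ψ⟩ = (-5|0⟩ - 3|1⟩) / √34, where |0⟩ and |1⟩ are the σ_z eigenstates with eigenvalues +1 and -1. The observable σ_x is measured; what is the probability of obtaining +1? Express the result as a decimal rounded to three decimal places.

0.941

|+x⟩ = (|0⟩ + |1⟩)/√2, so ⟨+x|ψ⟩ = (-8) / (√2·√34).
P = |-8|² / 68 = 64/68.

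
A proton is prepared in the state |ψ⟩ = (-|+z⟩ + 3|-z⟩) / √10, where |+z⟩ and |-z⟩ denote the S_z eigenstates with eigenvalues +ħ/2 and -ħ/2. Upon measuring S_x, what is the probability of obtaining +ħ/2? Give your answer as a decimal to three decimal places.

0.200

|+x⟩ = (|+z⟩ + |-z⟩)/√2, so ⟨+x|ψ⟩ = (2) / (√2·√10).
P = |2|² / 20 = 4/20.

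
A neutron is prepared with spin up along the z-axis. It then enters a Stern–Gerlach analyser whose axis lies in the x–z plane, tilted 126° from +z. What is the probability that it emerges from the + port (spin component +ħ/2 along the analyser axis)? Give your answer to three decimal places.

For spin-½, the probability of finding spin-up along an axis at angle θ to the initial spin direction is cos²(θ/2); spin-down is sin²(θ/2).
θ = 126°, so P = cos²(63°) ≈ 0.206.

0.206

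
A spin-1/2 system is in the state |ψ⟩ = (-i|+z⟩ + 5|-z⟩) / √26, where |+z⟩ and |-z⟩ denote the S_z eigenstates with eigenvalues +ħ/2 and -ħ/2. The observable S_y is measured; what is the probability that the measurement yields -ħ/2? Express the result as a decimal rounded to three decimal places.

|-y⟩ = (|+z⟩ - i|-z⟩)/√2, so ⟨-y|ψ⟩ = (4i) / (√2·√26).
P = |4i|² / 52 = 16/52.

0.308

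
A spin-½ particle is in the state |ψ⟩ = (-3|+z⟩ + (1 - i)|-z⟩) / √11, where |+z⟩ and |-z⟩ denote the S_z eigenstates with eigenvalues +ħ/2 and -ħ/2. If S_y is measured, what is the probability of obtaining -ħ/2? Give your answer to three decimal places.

0.227

|-y⟩ = (|+z⟩ - i|-z⟩)/√2, so ⟨-y|ψ⟩ = (-2 + i) / (√2·√11).
P = |-2 + i|² / 22 = 5/22.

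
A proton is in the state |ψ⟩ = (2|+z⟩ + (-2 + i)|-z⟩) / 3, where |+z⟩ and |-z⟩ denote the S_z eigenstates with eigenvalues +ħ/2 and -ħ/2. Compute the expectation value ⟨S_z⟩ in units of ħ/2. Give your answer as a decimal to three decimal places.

⟨σ_z⟩ = |a|² - |b|² divided by |a|²+|b|², with a, b the |+z⟩, |-z⟩ amplitudes.
= (4 - 5)/9 = -1/9.
⟨S_z⟩ = (ħ/2)·⟨σ_z⟩.

-0.111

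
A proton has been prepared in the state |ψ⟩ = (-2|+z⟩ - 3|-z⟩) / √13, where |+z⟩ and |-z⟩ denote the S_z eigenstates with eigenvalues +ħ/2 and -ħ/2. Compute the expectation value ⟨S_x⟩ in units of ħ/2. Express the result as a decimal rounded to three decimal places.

0.923

⟨σ_x⟩ = 2 Re(a* b)/(|a|²+|b|²) with a = -2, b = -3.
a* b = 6, so ⟨σ_x⟩ = 12/13.
⟨S_x⟩ = (ħ/2)·⟨σ_x⟩.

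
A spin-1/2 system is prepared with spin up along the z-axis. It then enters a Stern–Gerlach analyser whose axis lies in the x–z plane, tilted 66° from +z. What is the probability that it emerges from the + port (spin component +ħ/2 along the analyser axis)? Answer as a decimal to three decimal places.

For spin-½, the probability of finding spin-up along an axis at angle θ to the initial spin direction is cos²(θ/2); spin-down is sin²(θ/2).
θ = 66°, so P = cos²(33°) ≈ 0.703.

0.703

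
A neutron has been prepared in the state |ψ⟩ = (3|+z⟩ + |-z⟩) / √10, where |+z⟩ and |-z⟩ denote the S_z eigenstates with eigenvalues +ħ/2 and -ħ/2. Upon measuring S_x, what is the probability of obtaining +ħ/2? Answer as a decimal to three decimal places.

|+x⟩ = (|+z⟩ + |-z⟩)/√2, so ⟨+x|ψ⟩ = (4) / (√2·√10).
P = |4|² / 20 = 16/20.

0.800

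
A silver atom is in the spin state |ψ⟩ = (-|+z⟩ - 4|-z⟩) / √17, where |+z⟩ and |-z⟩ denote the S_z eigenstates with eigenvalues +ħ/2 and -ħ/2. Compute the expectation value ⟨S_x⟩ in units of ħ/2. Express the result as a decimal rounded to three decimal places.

⟨σ_x⟩ = 2 Re(a* b)/(|a|²+|b|²) with a = -1, b = -4.
a* b = 4, so ⟨σ_x⟩ = 8/17.
⟨S_x⟩ = (ħ/2)·⟨σ_x⟩.

0.471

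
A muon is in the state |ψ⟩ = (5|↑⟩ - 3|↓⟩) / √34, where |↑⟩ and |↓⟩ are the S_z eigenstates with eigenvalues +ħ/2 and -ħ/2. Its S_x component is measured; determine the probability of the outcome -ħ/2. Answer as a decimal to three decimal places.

|-x⟩ = (|↑⟩ - |↓⟩)/√2, so ⟨-x|ψ⟩ = (8) / (√2·√34).
P = |8|² / 68 = 64/68.

0.941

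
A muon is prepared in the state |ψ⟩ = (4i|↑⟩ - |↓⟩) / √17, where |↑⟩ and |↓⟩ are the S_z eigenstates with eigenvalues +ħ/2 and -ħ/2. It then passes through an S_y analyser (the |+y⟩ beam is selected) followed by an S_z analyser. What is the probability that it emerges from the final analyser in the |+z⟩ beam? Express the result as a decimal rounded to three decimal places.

0.368

First analyser (S_y): P(|+y⟩) = |⟨+y|ψ⟩|² = 25/34.
After stage 1 the state is |+y⟩; P(|+z⟩) = |⟨+z|+y⟩|² = 1/2.
Joint probability = 25/34 × 1/2 = 0.368.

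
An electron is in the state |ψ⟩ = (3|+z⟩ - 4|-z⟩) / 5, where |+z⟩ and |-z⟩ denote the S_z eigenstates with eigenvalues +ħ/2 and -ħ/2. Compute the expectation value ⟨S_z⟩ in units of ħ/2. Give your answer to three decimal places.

⟨σ_z⟩ = |a|² - |b|² divided by |a|²+|b|², with a, b the |+z⟩, |-z⟩ amplitudes.
= (9 - 16)/25 = -7/25.
⟨S_z⟩ = (ħ/2)·⟨σ_z⟩.

-0.280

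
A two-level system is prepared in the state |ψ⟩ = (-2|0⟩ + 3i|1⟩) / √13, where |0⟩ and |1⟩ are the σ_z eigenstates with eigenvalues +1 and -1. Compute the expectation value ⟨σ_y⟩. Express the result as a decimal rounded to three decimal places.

-0.923

⟨σ_y⟩ = 2 Im(a* b)/(|a|²+|b|²) with a = -2, b = 3i.
a* b = -6i, so ⟨σ_y⟩ = -12/13.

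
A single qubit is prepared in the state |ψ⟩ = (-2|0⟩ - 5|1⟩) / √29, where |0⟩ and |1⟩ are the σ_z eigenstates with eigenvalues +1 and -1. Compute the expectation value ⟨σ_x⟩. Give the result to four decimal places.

0.6897

⟨σ_x⟩ = 2 Re(a* b)/(|a|²+|b|²) with a = -2, b = -5.
a* b = 10, so ⟨σ_x⟩ = 20/29.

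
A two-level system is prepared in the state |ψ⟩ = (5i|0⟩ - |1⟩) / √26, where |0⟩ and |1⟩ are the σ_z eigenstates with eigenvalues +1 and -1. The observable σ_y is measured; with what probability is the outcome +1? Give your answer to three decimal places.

0.692

|+y⟩ = (|0⟩ + i|1⟩)/√2, so ⟨+y|ψ⟩ = (6i) / (√2·√26).
P = |6i|² / 52 = 36/52.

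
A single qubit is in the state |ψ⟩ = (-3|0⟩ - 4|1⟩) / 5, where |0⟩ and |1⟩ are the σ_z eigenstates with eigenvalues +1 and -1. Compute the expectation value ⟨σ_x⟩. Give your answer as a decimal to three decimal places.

⟨σ_x⟩ = 2 Re(a* b)/(|a|²+|b|²) with a = -3, b = -4.
a* b = 12, so ⟨σ_x⟩ = 24/25.

0.960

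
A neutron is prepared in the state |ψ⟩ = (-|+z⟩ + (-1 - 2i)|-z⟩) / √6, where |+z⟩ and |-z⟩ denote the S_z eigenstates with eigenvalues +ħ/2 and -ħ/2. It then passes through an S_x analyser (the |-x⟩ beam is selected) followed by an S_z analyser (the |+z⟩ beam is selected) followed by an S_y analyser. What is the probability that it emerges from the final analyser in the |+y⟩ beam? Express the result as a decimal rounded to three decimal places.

First analyser (S_x): P(|-x⟩) = |⟨-x|ψ⟩|² = 4/12.
After stage 1 the state is |-x⟩; P(|+z⟩) = |⟨+z|-x⟩|² = 1/2.
After stage 2 the state is |+z⟩; P(|+y⟩) = |⟨+y|+z⟩|² = 1/2.
Joint probability = 4/12 × 1/2 × 1/2 = 0.083.

0.083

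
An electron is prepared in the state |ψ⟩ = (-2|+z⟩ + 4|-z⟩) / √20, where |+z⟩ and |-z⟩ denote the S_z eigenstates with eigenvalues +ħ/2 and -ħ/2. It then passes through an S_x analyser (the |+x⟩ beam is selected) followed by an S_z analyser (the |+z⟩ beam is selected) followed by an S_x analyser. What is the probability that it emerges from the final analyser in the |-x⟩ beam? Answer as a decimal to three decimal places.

0.025

First analyser (S_x): P(|+x⟩) = |⟨+x|ψ⟩|² = 4/40.
After stage 1 the state is |+x⟩; P(|+z⟩) = |⟨+z|+x⟩|² = 1/2.
After stage 2 the state is |+z⟩; P(|-x⟩) = |⟨-x|+z⟩|² = 1/2.
Joint probability = 4/40 × 1/2 × 1/2 = 0.025.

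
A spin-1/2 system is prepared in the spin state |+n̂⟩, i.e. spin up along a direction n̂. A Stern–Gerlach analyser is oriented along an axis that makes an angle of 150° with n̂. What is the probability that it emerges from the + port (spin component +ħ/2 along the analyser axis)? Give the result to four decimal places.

0.0670

For spin-½, the probability of finding spin-up along an axis at angle θ to the initial spin direction is cos²(θ/2); spin-down is sin²(θ/2).
θ = 150°, so P = cos²(75°) ≈ 0.0670.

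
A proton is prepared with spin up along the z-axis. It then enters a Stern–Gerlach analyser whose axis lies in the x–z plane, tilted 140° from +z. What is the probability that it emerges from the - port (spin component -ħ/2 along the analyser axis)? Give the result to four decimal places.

0.8830

For spin-½, the probability of finding spin-up along an axis at angle θ to the initial spin direction is cos²(θ/2); spin-down is sin²(θ/2).
θ = 140°, so P = sin²(70°) ≈ 0.8830.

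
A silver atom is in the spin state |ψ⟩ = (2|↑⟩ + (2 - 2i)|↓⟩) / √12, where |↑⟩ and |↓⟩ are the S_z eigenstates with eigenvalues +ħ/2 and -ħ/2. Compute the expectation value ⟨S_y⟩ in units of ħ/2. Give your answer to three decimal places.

-0.667

⟨σ_y⟩ = 2 Im(a* b)/(|a|²+|b|²) with a = 2, b = (2 - 2i).
a* b = (4 - 4i), so ⟨σ_y⟩ = -8/12.
⟨S_y⟩ = (ħ/2)·⟨σ_y⟩.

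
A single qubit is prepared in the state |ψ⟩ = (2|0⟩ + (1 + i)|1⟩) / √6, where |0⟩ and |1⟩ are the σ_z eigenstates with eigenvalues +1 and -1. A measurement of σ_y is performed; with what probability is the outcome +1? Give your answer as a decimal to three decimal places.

0.833

|+y⟩ = (|0⟩ + i|1⟩)/√2, so ⟨+y|ψ⟩ = (3 - i) / (√2·√6).
P = |3 - i|² / 12 = 10/12.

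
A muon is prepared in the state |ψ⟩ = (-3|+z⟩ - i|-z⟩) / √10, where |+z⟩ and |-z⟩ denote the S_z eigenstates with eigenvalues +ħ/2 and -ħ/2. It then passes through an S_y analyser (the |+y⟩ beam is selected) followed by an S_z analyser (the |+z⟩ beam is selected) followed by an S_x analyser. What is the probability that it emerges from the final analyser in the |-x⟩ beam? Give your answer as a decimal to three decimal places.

0.200

First analyser (S_y): P(|+y⟩) = |⟨+y|ψ⟩|² = 16/20.
After stage 1 the state is |+y⟩; P(|+z⟩) = |⟨+z|+y⟩|² = 1/2.
After stage 2 the state is |+z⟩; P(|-x⟩) = |⟨-x|+z⟩|² = 1/2.
Joint probability = 16/20 × 1/2 × 1/2 = 0.200.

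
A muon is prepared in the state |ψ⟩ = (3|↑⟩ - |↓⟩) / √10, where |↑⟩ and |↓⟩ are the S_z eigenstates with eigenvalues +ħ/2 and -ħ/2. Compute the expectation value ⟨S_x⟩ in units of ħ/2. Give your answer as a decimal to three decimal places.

⟨σ_x⟩ = 2 Re(a* b)/(|a|²+|b|²) with a = 3, b = -1.
a* b = -3, so ⟨σ_x⟩ = -6/10.
⟨S_x⟩ = (ħ/2)·⟨σ_x⟩.

-0.600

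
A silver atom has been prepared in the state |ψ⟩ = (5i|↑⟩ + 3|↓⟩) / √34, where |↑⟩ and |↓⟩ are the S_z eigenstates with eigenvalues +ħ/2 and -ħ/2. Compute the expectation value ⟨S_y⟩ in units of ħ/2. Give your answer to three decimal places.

⟨σ_y⟩ = 2 Im(a* b)/(|a|²+|b|²) with a = 5i, b = 3.
a* b = -15i, so ⟨σ_y⟩ = -30/34.
⟨S_y⟩ = (ħ/2)·⟨σ_y⟩.

-0.882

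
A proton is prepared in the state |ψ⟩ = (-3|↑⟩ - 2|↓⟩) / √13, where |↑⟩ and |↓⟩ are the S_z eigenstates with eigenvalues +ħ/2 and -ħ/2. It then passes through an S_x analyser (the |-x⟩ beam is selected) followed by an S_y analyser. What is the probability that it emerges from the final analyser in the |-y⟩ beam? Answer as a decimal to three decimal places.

0.019

First analyser (S_x): P(|-x⟩) = |⟨-x|ψ⟩|² = 1/26.
After stage 1 the state is |-x⟩; P(|-y⟩) = |⟨-y|-x⟩|² = 1/2.
Joint probability = 1/26 × 1/2 = 0.019.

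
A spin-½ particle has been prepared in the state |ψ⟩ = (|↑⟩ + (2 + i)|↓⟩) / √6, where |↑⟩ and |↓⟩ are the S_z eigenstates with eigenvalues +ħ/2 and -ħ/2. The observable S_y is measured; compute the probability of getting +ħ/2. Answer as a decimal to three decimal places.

0.667

|+y⟩ = (|↑⟩ + i|↓⟩)/√2, so ⟨+y|ψ⟩ = (2 - 2i) / (√2·√6).
P = |2 - 2i|² / 12 = 8/12.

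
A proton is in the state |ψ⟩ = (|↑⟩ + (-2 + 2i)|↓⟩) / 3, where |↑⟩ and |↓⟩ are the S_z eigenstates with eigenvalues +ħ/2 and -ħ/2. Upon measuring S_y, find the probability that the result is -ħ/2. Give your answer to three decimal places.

|-y⟩ = (|↑⟩ - i|↓⟩)/√2, so ⟨-y|ψ⟩ = (-1 - 2i) / (√2·3).
P = |-1 - 2i|² / 18 = 5/18.

0.278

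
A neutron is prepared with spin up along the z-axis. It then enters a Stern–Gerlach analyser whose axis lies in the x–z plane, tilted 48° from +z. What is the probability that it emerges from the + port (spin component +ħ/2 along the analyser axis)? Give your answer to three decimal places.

For spin-½, the probability of finding spin-up along an axis at angle θ to the initial spin direction is cos²(θ/2); spin-down is sin²(θ/2).
θ = 48°, so P = cos²(24°) ≈ 0.835.

0.835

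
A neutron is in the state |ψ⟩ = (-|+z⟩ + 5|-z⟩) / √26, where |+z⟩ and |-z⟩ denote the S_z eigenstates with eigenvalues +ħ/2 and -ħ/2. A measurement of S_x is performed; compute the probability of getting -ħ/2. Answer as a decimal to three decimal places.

|-x⟩ = (|+z⟩ - |-z⟩)/√2, so ⟨-x|ψ⟩ = (-6) / (√2·√26).
P = |-6|² / 52 = 36/52.

0.692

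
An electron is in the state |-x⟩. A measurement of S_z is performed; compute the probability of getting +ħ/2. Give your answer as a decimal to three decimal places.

In the S_z basis, |-x⟩ = (|+z⟩ - |-z⟩)/√2 and |+z⟩ = |+z⟩.
|⟨+z|-x⟩|² = 1/2.

0.500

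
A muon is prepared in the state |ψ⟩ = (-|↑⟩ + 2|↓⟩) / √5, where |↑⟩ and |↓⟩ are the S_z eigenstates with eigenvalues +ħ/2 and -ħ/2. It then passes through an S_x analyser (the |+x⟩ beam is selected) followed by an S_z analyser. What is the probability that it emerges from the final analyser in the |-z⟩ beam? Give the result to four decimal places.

First analyser (S_x): P(|+x⟩) = |⟨+x|ψ⟩|² = 1/10.
After stage 1 the state is |+x⟩; P(|-z⟩) = |⟨-z|+x⟩|² = 1/2.
Joint probability = 1/10 × 1/2 = 0.0500.

0.0500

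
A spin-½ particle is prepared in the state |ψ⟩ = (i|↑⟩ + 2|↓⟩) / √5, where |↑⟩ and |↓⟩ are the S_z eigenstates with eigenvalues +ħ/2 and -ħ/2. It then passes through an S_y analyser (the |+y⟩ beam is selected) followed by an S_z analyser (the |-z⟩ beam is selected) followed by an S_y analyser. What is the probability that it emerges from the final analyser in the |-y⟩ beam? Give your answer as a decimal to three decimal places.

First analyser (S_y): P(|+y⟩) = |⟨+y|ψ⟩|² = 1/10.
After stage 1 the state is |+y⟩; P(|-z⟩) = |⟨-z|+y⟩|² = 1/2.
After stage 2 the state is |-z⟩; P(|-y⟩) = |⟨-y|-z⟩|² = 1/2.
Joint probability = 1/10 × 1/2 × 1/2 = 0.025.

0.025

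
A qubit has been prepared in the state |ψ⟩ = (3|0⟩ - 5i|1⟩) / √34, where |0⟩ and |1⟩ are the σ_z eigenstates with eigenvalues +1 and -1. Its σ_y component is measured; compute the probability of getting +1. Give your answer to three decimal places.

0.059

|+y⟩ = (|0⟩ + i|1⟩)/√2, so ⟨+y|ψ⟩ = (-2) / (√2·√34).
P = |-2|² / 68 = 4/68.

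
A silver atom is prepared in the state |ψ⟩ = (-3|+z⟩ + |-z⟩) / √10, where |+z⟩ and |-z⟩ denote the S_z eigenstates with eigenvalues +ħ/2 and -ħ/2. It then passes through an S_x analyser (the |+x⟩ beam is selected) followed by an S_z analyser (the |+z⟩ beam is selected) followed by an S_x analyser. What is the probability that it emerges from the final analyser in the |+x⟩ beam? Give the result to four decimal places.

0.0500

First analyser (S_x): P(|+x⟩) = |⟨+x|ψ⟩|² = 4/20.
After stage 1 the state is |+x⟩; P(|+z⟩) = |⟨+z|+x⟩|² = 1/2.
After stage 2 the state is |+z⟩; P(|+x⟩) = |⟨+x|+z⟩|² = 1/2.
Joint probability = 4/20 × 1/2 × 1/2 = 0.0500.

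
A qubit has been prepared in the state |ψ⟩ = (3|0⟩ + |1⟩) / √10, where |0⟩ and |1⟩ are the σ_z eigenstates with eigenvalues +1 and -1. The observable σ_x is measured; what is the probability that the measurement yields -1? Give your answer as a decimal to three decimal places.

0.200

|-x⟩ = (|0⟩ - |1⟩)/√2, so ⟨-x|ψ⟩ = (2) / (√2·√10).
P = |2|² / 20 = 4/20.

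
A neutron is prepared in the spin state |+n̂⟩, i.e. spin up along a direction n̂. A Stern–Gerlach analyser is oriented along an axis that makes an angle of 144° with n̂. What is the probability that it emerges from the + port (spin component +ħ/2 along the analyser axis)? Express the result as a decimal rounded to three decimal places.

0.095

For spin-½, the probability of finding spin-up along an axis at angle θ to the initial spin direction is cos²(θ/2); spin-down is sin²(θ/2).
θ = 144°, so P = cos²(72°) ≈ 0.095.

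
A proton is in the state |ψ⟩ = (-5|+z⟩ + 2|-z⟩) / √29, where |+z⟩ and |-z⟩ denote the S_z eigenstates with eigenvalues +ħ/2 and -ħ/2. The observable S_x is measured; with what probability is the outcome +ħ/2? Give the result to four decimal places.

0.1552

|+x⟩ = (|+z⟩ + |-z⟩)/√2, so ⟨+x|ψ⟩ = (-3) / (√2·√29).
P = |-3|² / 58 = 9/58.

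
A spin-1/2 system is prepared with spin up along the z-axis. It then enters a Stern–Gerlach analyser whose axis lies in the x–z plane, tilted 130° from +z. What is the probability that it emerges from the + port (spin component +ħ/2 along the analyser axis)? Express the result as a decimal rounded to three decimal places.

For spin-½, the probability of finding spin-up along an axis at angle θ to the initial spin direction is cos²(θ/2); spin-down is sin²(θ/2).
θ = 130°, so P = cos²(65°) ≈ 0.179.

0.179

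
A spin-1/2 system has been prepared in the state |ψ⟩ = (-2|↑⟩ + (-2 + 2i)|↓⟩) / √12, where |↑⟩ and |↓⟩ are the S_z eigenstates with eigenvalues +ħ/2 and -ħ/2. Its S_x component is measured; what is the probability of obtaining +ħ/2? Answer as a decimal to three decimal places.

0.833

|+x⟩ = (|↑⟩ + |↓⟩)/√2, so ⟨+x|ψ⟩ = (-4 + 2i) / (√2·√12).
P = |-4 + 2i|² / 24 = 20/24.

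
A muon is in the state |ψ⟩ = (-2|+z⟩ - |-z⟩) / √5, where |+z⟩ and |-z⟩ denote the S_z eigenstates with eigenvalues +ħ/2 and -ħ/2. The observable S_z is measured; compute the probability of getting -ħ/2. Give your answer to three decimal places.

0.200

The -ħ/2 outcome corresponds to |-z⟩. Its amplitude in |ψ⟩ is -1/√5.
P = |-1|² / 5 = 1/5.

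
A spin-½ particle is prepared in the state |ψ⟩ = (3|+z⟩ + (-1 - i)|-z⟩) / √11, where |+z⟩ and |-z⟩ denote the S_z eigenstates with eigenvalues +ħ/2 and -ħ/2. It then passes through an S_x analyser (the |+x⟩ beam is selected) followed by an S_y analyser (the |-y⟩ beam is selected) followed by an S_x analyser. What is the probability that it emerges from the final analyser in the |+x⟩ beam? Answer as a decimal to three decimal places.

First analyser (S_x): P(|+x⟩) = |⟨+x|ψ⟩|² = 5/22.
After stage 1 the state is |+x⟩; P(|-y⟩) = |⟨-y|+x⟩|² = 1/2.
After stage 2 the state is |-y⟩; P(|+x⟩) = |⟨+x|-y⟩|² = 1/2.
Joint probability = 5/22 × 1/2 × 1/2 = 0.057.

0.057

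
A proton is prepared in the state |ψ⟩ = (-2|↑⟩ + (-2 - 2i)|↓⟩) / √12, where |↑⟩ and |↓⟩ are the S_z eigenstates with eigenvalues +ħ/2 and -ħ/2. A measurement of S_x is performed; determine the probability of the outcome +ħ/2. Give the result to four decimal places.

|+x⟩ = (|↑⟩ + |↓⟩)/√2, so ⟨+x|ψ⟩ = (-4 - 2i) / (√2·√12).
P = |-4 - 2i|² / 24 = 20/24.

0.8333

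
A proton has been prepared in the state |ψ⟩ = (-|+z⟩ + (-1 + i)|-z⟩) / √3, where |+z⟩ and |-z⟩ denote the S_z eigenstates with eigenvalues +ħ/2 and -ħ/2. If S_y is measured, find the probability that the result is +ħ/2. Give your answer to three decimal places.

|+y⟩ = (|+z⟩ + i|-z⟩)/√2, so ⟨+y|ψ⟩ = (i) / (√2·√3).
P = |i|² / 6 = 1/6.

0.167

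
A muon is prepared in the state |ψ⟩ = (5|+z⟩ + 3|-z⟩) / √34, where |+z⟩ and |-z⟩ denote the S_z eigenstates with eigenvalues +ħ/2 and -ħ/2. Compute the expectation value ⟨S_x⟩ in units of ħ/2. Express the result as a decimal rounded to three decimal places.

0.882

⟨σ_x⟩ = 2 Re(a* b)/(|a|²+|b|²) with a = 5, b = 3.
a* b = 15, so ⟨σ_x⟩ = 30/34.
⟨S_x⟩ = (ħ/2)·⟨σ_x⟩.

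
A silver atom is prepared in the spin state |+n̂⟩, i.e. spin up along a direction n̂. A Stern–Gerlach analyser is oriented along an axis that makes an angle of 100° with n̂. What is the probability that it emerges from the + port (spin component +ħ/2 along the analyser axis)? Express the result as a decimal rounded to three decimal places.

For spin-½, the probability of finding spin-up along an axis at angle θ to the initial spin direction is cos²(θ/2); spin-down is sin²(θ/2).
θ = 100°, so P = cos²(50°) ≈ 0.413.

0.413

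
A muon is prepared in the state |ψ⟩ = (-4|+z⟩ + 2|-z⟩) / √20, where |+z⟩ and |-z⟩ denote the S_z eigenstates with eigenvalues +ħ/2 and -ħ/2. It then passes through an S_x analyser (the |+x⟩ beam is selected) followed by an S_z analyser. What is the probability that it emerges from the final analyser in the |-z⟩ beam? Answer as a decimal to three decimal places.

0.050

First analyser (S_x): P(|+x⟩) = |⟨+x|ψ⟩|² = 4/40.
After stage 1 the state is |+x⟩; P(|-z⟩) = |⟨-z|+x⟩|² = 1/2.
Joint probability = 4/40 × 1/2 = 0.050.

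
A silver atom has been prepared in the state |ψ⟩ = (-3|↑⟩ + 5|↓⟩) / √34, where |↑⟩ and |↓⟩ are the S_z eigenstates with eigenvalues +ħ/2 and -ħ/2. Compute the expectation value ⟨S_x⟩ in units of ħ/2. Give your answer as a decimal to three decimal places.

⟨σ_x⟩ = 2 Re(a* b)/(|a|²+|b|²) with a = -3, b = 5.
a* b = -15, so ⟨σ_x⟩ = -30/34.
⟨S_x⟩ = (ħ/2)·⟨σ_x⟩.

-0.882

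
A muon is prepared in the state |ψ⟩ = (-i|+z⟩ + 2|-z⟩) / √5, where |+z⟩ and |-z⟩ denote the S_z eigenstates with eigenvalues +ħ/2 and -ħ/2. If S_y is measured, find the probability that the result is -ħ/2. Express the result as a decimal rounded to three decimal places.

0.100

|-y⟩ = (|+z⟩ - i|-z⟩)/√2, so ⟨-y|ψ⟩ = (i) / (√2·√5).
P = |i|² / 10 = 1/10.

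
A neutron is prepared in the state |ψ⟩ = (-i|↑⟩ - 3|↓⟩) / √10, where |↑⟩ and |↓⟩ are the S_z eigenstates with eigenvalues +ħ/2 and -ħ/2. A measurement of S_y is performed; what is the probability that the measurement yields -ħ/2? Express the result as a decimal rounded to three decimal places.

0.800

|-y⟩ = (|↑⟩ - i|↓⟩)/√2, so ⟨-y|ψ⟩ = (-4i) / (√2·√10).
P = |-4i|² / 20 = 16/20.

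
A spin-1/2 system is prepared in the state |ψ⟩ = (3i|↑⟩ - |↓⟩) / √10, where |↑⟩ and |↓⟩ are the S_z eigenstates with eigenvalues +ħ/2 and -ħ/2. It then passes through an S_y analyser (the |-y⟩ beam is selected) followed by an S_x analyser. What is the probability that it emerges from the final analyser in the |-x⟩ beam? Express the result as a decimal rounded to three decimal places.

0.100

First analyser (S_y): P(|-y⟩) = |⟨-y|ψ⟩|² = 4/20.
After stage 1 the state is |-y⟩; P(|-x⟩) = |⟨-x|-y⟩|² = 1/2.
Joint probability = 4/20 × 1/2 = 0.100.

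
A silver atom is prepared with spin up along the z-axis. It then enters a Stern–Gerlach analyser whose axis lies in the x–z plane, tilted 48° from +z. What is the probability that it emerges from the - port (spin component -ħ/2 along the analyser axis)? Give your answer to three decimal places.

0.165

For spin-½, the probability of finding spin-up along an axis at angle θ to the initial spin direction is cos²(θ/2); spin-down is sin²(θ/2).
θ = 48°, so P = sin²(24°) ≈ 0.165.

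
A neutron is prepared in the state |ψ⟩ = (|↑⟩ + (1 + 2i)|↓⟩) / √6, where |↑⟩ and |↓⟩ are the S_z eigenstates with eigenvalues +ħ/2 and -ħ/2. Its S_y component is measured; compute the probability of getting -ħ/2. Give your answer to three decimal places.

0.167

|-y⟩ = (|↑⟩ - i|↓⟩)/√2, so ⟨-y|ψ⟩ = (-1 + i) / (√2·√6).
P = |-1 + i|² / 12 = 2/12.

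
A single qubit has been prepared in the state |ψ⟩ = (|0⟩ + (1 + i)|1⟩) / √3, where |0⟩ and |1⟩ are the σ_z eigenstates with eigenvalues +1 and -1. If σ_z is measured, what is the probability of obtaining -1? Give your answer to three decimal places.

0.667

The -1 outcome corresponds to |1⟩. Its amplitude in |ψ⟩ is (1 + i)/√3.
P = |1 + i|² / 3 = 2/3.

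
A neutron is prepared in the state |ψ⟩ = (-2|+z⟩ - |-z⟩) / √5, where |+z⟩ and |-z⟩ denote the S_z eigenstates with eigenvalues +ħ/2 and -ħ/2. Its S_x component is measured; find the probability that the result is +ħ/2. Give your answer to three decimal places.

0.900

|+x⟩ = (|+z⟩ + |-z⟩)/√2, so ⟨+x|ψ⟩ = (-3) / (√2·√5).
P = |-3|² / 10 = 9/10.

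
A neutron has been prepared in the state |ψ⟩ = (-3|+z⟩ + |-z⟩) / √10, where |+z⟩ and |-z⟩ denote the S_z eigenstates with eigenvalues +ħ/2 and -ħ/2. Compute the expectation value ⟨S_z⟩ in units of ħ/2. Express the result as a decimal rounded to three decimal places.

⟨σ_z⟩ = |a|² - |b|² divided by |a|²+|b|², with a, b the |+z⟩, |-z⟩ amplitudes.
= (9 - 1)/10 = 8/10.
⟨S_z⟩ = (ħ/2)·⟨σ_z⟩.

0.800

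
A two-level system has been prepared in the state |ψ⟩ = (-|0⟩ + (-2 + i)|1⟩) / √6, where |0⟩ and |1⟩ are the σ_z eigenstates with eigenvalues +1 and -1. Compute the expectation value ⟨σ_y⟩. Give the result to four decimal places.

⟨σ_y⟩ = 2 Im(a* b)/(|a|²+|b|²) with a = -1, b = (-2 + i).
a* b = (2 - i), so ⟨σ_y⟩ = -2/6.

-0.3333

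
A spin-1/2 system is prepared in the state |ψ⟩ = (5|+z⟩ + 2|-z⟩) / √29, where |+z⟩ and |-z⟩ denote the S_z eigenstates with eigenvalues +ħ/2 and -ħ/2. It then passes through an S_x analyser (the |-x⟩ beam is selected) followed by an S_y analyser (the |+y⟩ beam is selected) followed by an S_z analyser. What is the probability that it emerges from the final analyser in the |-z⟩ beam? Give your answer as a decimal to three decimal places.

First analyser (S_x): P(|-x⟩) = |⟨-x|ψ⟩|² = 9/58.
After stage 1 the state is |-x⟩; P(|+y⟩) = |⟨+y|-x⟩|² = 1/2.
After stage 2 the state is |+y⟩; P(|-z⟩) = |⟨-z|+y⟩|² = 1/2.
Joint probability = 9/58 × 1/2 × 1/2 = 0.039.

0.039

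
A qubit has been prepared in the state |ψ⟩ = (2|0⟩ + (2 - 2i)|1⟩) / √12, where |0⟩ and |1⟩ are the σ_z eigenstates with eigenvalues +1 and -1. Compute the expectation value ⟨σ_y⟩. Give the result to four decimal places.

-0.6667

⟨σ_y⟩ = 2 Im(a* b)/(|a|²+|b|²) with a = 2, b = (2 - 2i).
a* b = (4 - 4i), so ⟨σ_y⟩ = -8/12.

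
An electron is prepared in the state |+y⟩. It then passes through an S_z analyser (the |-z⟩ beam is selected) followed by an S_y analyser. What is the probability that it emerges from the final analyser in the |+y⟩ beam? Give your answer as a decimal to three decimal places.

First analyser (S_z): from |+y⟩, P(|-z⟩) = 1/2.
After stage 1 the state is |-z⟩; P(|+y⟩) = |⟨+y|-z⟩|² = 1/2.
Joint probability = 1/2 × 1/2 = 0.250.

0.250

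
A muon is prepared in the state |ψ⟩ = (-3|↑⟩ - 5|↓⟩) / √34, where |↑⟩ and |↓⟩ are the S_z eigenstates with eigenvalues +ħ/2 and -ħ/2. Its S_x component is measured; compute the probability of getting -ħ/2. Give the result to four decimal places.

|-x⟩ = (|↑⟩ - |↓⟩)/√2, so ⟨-x|ψ⟩ = (2) / (√2·√34).
P = |2|² / 68 = 4/68.

0.0588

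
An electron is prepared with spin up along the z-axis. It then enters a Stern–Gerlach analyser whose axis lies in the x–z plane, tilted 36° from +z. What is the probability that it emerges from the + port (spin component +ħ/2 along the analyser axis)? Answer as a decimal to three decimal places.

0.905

For spin-½, the probability of finding spin-up along an axis at angle θ to the initial spin direction is cos²(θ/2); spin-down is sin²(θ/2).
θ = 36°, so P = cos²(18°) ≈ 0.905.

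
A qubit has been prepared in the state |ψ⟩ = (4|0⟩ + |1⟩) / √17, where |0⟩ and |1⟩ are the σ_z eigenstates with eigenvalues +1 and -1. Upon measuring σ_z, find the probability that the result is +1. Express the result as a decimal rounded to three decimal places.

The +1 outcome corresponds to |0⟩. Its amplitude in |ψ⟩ is 4/√17.
P = |4|² / 17 = 16/17.

0.941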